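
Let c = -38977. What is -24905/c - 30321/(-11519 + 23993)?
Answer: -32265061/18007374 ≈ -1.7918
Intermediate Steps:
-24905/c - 30321/(-11519 + 23993) = -24905/(-38977) - 30321/(-11519 + 23993) = -24905*(-1/38977) - 30321/12474 = 24905/38977 - 30321*1/12474 = 24905/38977 - 1123/462 = -32265061/18007374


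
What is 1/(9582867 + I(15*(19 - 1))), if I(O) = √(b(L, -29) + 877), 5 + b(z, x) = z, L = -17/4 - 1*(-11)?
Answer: 38331468/367325359755241 - 2*√3515/367325359755241 ≈ 1.0435e-7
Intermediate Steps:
L = 27/4 (L = -17*¼ + 11 = -17/4 + 11 = 27/4 ≈ 6.7500)
b(z, x) = -5 + z
I(O) = √3515/2 (I(O) = √((-5 + 27/4) + 877) = √(7/4 + 877) = √(3515/4) = √3515/2)
1/(9582867 + I(15*(19 - 1))) = 1/(9582867 + √3515/2)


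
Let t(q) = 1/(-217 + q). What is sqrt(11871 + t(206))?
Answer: 2*sqrt(359095)/11 ≈ 108.95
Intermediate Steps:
sqrt(11871 + t(206)) = sqrt(11871 + 1/(-217 + 206)) = sqrt(11871 + 1/(-11)) = sqrt(11871 - 1/11) = sqrt(130580/11) = 2*sqrt(359095)/11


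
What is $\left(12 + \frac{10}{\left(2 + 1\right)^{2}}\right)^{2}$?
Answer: $\frac{13924}{81} \approx 171.9$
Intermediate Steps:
$\left(12 + \frac{10}{\left(2 + 1\right)^{2}}\right)^{2} = \left(12 + \frac{10}{3^{2}}\right)^{2} = \left(12 + \frac{10}{9}\right)^{2} = \left(\frac{118}{9}\right)^{2} = \frac{13924}{81}$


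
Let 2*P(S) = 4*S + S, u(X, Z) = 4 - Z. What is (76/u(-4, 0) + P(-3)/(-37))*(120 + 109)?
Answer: 325409/74 ≈ 4397.4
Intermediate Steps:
P(S) = 5*S/2 (P(S) = (4*S + S)/2 = (5*S)/2 = 5*S/2)
(76/u(-4, 0) + P(-3)/(-37))*(120 + 109) = (76/(4 - 1*0) + ((5/2)*(-3))/(-37))*(120 + 109) = (76/(4 + 0) - 15/2*(-1/37))*229 = (76/4 + 15/74)*229 = (76*(¼) + 15/74)*229 = (19 + 15/74)*229 = (1421/74)*229 = 325409/74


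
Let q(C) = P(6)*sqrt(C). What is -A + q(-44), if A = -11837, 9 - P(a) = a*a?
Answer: 11837 - 54*I*sqrt(11) ≈ 11837.0 - 179.1*I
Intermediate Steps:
P(a) = 9 - a**2 (P(a) = 9 - a*a = 9 - a**2)
q(C) = -27*sqrt(C) (q(C) = (9 - 1*6**2)*sqrt(C) = (9 - 1*36)*sqrt(C) = (9 - 36)*sqrt(C) = -27*sqrt(C))
-A + q(-44) = -1*(-11837) - 54*I*sqrt(11) = 11837 - 54*I*sqrt(11)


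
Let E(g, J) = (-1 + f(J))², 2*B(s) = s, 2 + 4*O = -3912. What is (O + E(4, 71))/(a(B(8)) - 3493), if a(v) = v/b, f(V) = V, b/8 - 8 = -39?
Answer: -243133/216567 ≈ -1.1227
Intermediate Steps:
O = -1957/2 (O = -½ + (¼)*(-3912) = -½ - 978 = -1957/2 ≈ -978.50)
b = -248 (b = 64 + 8*(-39) = 64 - 312 = -248)
B(s) = s/2
a(v) = -v/248 (a(v) = v/(-248) = v*(-1/248) = -v/248)
E(g, J) = (-1 + J)²
(O + E(4, 71))/(a(B(8)) - 3493) = (-1957/2 + (-1 + 71)²)/(-8/496 - 3493) = (-1957/2 + 70²)/(-1/248*4 - 3493) = (-1957/2 + 4900)/(-1/62 - 3493) = 7843/(2*(-216567/62)) = (7843/2)*(-62/216567) = -243133/216567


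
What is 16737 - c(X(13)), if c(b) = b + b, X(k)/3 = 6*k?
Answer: 16269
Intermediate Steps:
X(k) = 18*k (X(k) = 3*(6*k) = 18*k)
c(b) = 2*b
16737 - c(X(13)) = 16737 - 2*18*13 = 16737 - 2*234 = 16737 - 1*468 = 16737 - 468 = 16269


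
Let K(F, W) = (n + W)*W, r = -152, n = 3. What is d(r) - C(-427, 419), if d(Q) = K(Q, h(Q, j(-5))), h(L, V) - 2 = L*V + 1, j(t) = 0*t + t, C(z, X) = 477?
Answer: 583981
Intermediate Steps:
j(t) = t (j(t) = 0 + t = t)
h(L, V) = 3 + L*V (h(L, V) = 2 + (L*V + 1) = 2 + (1 + L*V) = 3 + L*V)
K(F, W) = W*(3 + W) (K(F, W) = (3 + W)*W = W*(3 + W))
d(Q) = (3 - 5*Q)*(6 - 5*Q) (d(Q) = (3 + Q*(-5))*(3 + (3 + Q*(-5))) = (3 - 5*Q)*(3 + (3 - 5*Q)) = (3 - 5*Q)*(6 - 5*Q))
d(r) - C(-427, 419) = (3 - 5*(-152))*(6 - 5*(-152)) - 1*477 = (3 + 760)*(6 + 760) - 477 = 763*766 - 477 = 584458 - 477 = 583981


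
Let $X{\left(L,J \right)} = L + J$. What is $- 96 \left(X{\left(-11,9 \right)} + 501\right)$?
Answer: $-47904$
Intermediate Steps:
$X{\left(L,J \right)} = J + L$
$- 96 \left(X{\left(-11,9 \right)} + 501\right) = - 96 \left(\left(9 - 11\right) + 501\right) = - 96 \left(-2 + 501\right) = \left(-96\right) 499 = -47904$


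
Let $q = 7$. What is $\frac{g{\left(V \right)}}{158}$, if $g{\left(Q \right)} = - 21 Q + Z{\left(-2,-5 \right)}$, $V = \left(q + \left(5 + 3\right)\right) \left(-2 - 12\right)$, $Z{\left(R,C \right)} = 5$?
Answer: $\frac{4415}{158} \approx 27.943$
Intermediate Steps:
$V = -210$ ($V = \left(7 + \left(5 + 3\right)\right) \left(-2 - 12\right) = \left(7 + 8\right) \left(-14\right) = 15 \left(-14\right) = -210$)
$g{\left(Q \right)} = 5 - 21 Q$ ($g{\left(Q \right)} = - 21 Q + 5 = 5 - 21 Q$)
$\frac{g{\left(V \right)}}{158} = \frac{5 - -4410}{158} = \left(5 + 4410\right) \frac{1}{158} = 4415 \cdot \frac{1}{158} = \frac{4415}{158}$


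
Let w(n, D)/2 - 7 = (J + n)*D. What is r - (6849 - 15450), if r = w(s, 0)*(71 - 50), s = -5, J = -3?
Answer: 8895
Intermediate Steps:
w(n, D) = 14 + 2*D*(-3 + n) (w(n, D) = 14 + 2*((-3 + n)*D) = 14 + 2*(D*(-3 + n)) = 14 + 2*D*(-3 + n))
r = 294 (r = (14 - 6*0 + 2*0*(-5))*(71 - 50) = (14 + 0 + 0)*21 = 14*21 = 294)
r - (6849 - 15450) = 294 - (6849 - 15450) = 294 - 1*(-8601) = 294 + 8601 = 8895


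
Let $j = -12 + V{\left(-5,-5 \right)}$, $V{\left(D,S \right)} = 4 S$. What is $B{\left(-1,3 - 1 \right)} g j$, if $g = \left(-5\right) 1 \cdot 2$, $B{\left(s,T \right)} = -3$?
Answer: $-960$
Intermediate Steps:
$j = -32$ ($j = -12 + 4 \left(-5\right) = -12 - 20 = -32$)
$g = -10$ ($g = \left(-5\right) 2 = -10$)
$B{\left(-1,3 - 1 \right)} g j = \left(-3\right) \left(-10\right) \left(-32\right) = 30 \left(-32\right) = -960$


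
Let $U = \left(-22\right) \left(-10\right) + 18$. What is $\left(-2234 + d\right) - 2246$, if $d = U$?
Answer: $-4242$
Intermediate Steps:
$U = 238$ ($U = 220 + 18 = 238$)
$d = 238$
$\left(-2234 + d\right) - 2246 = \left(-2234 + 238\right) - 2246 = -1996 - 2246 = -4242$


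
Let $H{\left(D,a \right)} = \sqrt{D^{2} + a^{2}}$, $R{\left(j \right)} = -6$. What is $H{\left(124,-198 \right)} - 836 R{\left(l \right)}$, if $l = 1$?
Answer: $5016 + 2 \sqrt{13645} \approx 5249.6$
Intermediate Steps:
$H{\left(124,-198 \right)} - 836 R{\left(l \right)} = \sqrt{124^{2} + \left(-198\right)^{2}} - -5016 = \sqrt{15376 + 39204} + 5016 = \sqrt{54580} + 5016 = 2 \sqrt{13645} + 5016 = 5016 + 2 \sqrt{13645}$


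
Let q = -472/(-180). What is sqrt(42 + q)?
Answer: 2*sqrt(2510)/15 ≈ 6.6800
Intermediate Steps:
q = 118/45 (q = -472*(-1/180) = 118/45 ≈ 2.6222)
sqrt(42 + q) = sqrt(42 + 118/45) = sqrt(2008/45) = 2*sqrt(2510)/15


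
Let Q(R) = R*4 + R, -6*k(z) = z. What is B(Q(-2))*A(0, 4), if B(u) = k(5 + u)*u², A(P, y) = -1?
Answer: -250/3 ≈ -83.333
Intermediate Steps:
k(z) = -z/6
Q(R) = 5*R (Q(R) = 4*R + R = 5*R)
B(u) = u²*(-⅚ - u/6) (B(u) = (-(5 + u)/6)*u² = (-⅚ - u/6)*u² = u²*(-⅚ - u/6))
B(Q(-2))*A(0, 4) = ((5*(-2))²*(-5 - 5*(-2))/6)*(-1) = ((⅙)*(-10)²*(-5 - 1*(-10)))*(-1) = ((⅙)*100*(-5 + 10))*(-1) = ((⅙)*100*5)*(-1) = (250/3)*(-1) = -250/3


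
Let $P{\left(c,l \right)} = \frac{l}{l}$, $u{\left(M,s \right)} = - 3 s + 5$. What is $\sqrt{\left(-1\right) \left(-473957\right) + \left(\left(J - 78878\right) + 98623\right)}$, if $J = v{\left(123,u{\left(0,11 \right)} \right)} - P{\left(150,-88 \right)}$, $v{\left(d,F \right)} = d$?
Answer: $16 \sqrt{1929} \approx 702.73$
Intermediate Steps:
$u{\left(M,s \right)} = 5 - 3 s$
$P{\left(c,l \right)} = 1$
$J = 122$ ($J = 123 - 1 = 122$)
$\sqrt{\left(-1\right) \left(-473957\right) + \left(\left(J - 78878\right) + 98623\right)} = \sqrt{\left(-1\right) \left(-473957\right) + \left(\left(122 - 78878\right) + 98623\right)} = \sqrt{473957 + \left(-78756 + 98623\right)} = \sqrt{473957 + 19867} = \sqrt{493824} = 16 \sqrt{1929}$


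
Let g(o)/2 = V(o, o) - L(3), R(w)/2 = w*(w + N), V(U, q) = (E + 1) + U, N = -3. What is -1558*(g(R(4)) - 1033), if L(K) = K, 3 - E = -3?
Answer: 1572022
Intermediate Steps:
E = 6 (E = 3 - 1*(-3) = 3 + 3 = 6)
V(U, q) = 7 + U (V(U, q) = (6 + 1) + U = 7 + U)
R(w) = 2*w*(-3 + w) (R(w) = 2*(w*(w - 3)) = 2*(w*(-3 + w)) = 2*w*(-3 + w))
g(o) = 8 + 2*o (g(o) = 2*((7 + o) - 1*3) = 2*((7 + o) - 3) = 2*(4 + o) = 8 + 2*o)
-1558*(g(R(4)) - 1033) = -1558*((8 + 2*(2*4*(-3 + 4))) - 1033) = -1558*((8 + 2*(2*4*1)) - 1033) = -1558*((8 + 2*8) - 1033) = -1558*((8 + 16) - 1033) = -1558*(24 - 1033) = -1558*(-1009) = 1572022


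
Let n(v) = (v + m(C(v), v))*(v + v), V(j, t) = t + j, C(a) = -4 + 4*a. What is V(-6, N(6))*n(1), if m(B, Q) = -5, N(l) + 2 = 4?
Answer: 32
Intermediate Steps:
N(l) = 2 (N(l) = -2 + 4 = 2)
V(j, t) = j + t
n(v) = 2*v*(-5 + v) (n(v) = (v - 5)*(v + v) = (-5 + v)*(2*v) = 2*v*(-5 + v))
V(-6, N(6))*n(1) = (-6 + 2)*(2*1*(-5 + 1)) = -8*(-4) = -4*(-8) = 32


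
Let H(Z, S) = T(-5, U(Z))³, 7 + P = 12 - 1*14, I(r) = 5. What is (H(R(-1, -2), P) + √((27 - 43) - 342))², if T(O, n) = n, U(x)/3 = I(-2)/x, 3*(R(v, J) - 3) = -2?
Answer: 8261647283/117649 + 182250*I*√358/343 ≈ 70223.0 + 10053.0*I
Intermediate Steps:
R(v, J) = 7/3 (R(v, J) = 3 + (⅓)*(-2) = 3 - ⅔ = 7/3)
U(x) = 15/x (U(x) = 3*(5/x) = 15/x)
P = -9 (P = -7 + (12 - 1*14) = -7 + (12 - 14) = -7 - 2 = -9)
H(Z, S) = 3375/Z³ (H(Z, S) = (15/Z)³ = 3375/Z³)
(H(R(-1, -2), P) + √((27 - 43) - 342))² = (3375/(7/3)³ + √((27 - 43) - 342))² = (3375*(27/343) + √(-16 - 342))² = (91125/343 + √(-358))² = (91125/343 + I*√358)²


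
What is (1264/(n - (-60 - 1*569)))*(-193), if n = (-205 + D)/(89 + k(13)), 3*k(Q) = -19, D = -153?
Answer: -30250048/77459 ≈ -390.53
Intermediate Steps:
k(Q) = -19/3 (k(Q) = (⅓)*(-19) = -19/3)
n = -537/124 (n = (-205 - 153)/(89 - 19/3) = -358/248/3 = -358*3/248 = -537/124 ≈ -4.3306)
(1264/(n - (-60 - 1*569)))*(-193) = (1264/(-537/124 - (-60 - 1*569)))*(-193) = (1264/(-537/124 - (-60 - 569)))*(-193) = (1264/(-537/124 - 1*(-629)))*(-193) = (1264/(-537/124 + 629))*(-193) = (1264/(77459/124))*(-193) = (1264*(124/77459))*(-193) = (156736/77459)*(-193) = -30250048/77459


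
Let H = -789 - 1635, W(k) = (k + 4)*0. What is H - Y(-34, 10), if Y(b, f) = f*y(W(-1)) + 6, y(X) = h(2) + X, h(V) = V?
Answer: -2450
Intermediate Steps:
W(k) = 0 (W(k) = (4 + k)*0 = 0)
y(X) = 2 + X
Y(b, f) = 6 + 2*f (Y(b, f) = f*(2 + 0) + 6 = f*2 + 6 = 2*f + 6 = 6 + 2*f)
H = -2424
H - Y(-34, 10) = -2424 - (6 + 2*10) = -2424 - (6 + 20) = -2424 - 1*26 = -2424 - 26 = -2450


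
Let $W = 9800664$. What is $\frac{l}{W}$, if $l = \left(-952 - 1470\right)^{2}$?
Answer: $\frac{1466521}{2450166} \approx 0.59854$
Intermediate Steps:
$l = 5866084$ ($l = \left(-2422\right)^{2} = 5866084$)
$\frac{l}{W} = \frac{5866084}{9800664} = 5866084 \cdot \frac{1}{9800664} = \frac{1466521}{2450166}$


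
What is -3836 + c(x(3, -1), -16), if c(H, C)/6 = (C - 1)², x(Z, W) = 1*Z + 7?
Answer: -2102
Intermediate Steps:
x(Z, W) = 7 + Z (x(Z, W) = Z + 7 = 7 + Z)
c(H, C) = 6*(-1 + C)² (c(H, C) = 6*(C - 1)² = 6*(-1 + C)²)
-3836 + c(x(3, -1), -16) = -3836 + 6*(-1 - 16)² = -3836 + 6*(-17)² = -3836 + 6*289 = -3836 + 1734 = -2102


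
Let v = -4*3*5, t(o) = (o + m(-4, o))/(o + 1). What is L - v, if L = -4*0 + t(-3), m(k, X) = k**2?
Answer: 107/2 ≈ 53.500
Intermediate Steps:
t(o) = (16 + o)/(1 + o) (t(o) = (o + (-4)**2)/(o + 1) = (o + 16)/(1 + o) = (16 + o)/(1 + o))
v = -60 (v = -12*5 = -60)
L = -13/2 (L = -4*0 + (16 - 3)/(1 - 3) = 0 + 13/(-2) = 0 - 1/2*13 = 0 - 13/2 = -13/2 ≈ -6.5000)
L - v = -13/2 - 1*(-60) = -13/2 + 60 = 107/2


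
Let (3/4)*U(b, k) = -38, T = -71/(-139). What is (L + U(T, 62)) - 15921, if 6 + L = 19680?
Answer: 11107/3 ≈ 3702.3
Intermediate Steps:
L = 19674 (L = -6 + 19680 = 19674)
T = 71/139 (T = -71*(-1/139) = 71/139 ≈ 0.51079)
U(b, k) = -152/3 (U(b, k) = (4/3)*(-38) = -152/3)
(L + U(T, 62)) - 15921 = (19674 - 152/3) - 15921 = 58870/3 - 15921 = 11107/3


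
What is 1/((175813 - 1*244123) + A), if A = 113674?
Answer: 1/45364 ≈ 2.2044e-5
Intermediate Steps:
1/((175813 - 1*244123) + A) = 1/((175813 - 1*244123) + 113674) = 1/((175813 - 244123) + 113674) = 1/(-68310 + 113674) = 1/45364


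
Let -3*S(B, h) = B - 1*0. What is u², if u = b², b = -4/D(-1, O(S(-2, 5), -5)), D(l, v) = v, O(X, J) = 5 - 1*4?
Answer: 256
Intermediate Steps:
S(B, h) = -B/3 (S(B, h) = -(B - 1*0)/3 = -(B + 0)/3 = -B/3)
O(X, J) = 1 (O(X, J) = 5 - 4 = 1)
b = -4 (b = -4/1 = -4*1 = -4)
u = 16 (u = (-4)² = 16)
u² = 16² = 256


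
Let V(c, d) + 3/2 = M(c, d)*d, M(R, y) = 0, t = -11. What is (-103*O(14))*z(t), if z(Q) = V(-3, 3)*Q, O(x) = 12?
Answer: -20394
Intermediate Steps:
V(c, d) = -3/2 (V(c, d) = -3/2 + 0*d = -3/2 + 0 = -3/2)
z(Q) = -3*Q/2
(-103*O(14))*z(t) = (-103*12)*(-3/2*(-11)) = -1236*33/2 = -20394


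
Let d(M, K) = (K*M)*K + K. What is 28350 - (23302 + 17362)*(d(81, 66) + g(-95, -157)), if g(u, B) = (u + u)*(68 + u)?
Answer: -14558984898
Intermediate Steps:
g(u, B) = 2*u*(68 + u) (g(u, B) = (2*u)*(68 + u) = 2*u*(68 + u))
d(M, K) = K + M*K² (d(M, K) = M*K² + K = K + M*K²)
28350 - (23302 + 17362)*(d(81, 66) + g(-95, -157)) = 28350 - (23302 + 17362)*(66*(1 + 66*81) + 2*(-95)*(68 - 95)) = 28350 - 40664*(66*(1 + 5346) + 2*(-95)*(-27)) = 28350 - 40664*(66*5347 + 5130) = 28350 - 40664*(352902 + 5130) = 28350 - 40664*358032 = 28350 - 1*14559013248 = 28350 - 14559013248 = -14558984898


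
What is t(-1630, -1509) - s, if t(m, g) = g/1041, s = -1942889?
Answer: 674181980/347 ≈ 1.9429e+6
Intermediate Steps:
t(m, g) = g/1041 (t(m, g) = g*(1/1041) = g/1041)
t(-1630, -1509) - s = (1/1041)*(-1509) - 1*(-1942889) = -503/347 + 1942889 = 674181980/347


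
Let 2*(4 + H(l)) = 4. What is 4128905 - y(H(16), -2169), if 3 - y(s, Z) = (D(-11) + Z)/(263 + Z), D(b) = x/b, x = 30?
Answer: 86566583221/20966 ≈ 4.1289e+6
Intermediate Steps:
H(l) = -2 (H(l) = -4 + (½)*4 = -4 + 2 = -2)
D(b) = 30/b
y(s, Z) = 3 - (-30/11 + Z)/(263 + Z) (y(s, Z) = 3 - (30/(-11) + Z)/(263 + Z) = 3 - (30*(-1/11) + Z)/(263 + Z) = 3 - (-30/11 + Z)/(263 + Z))
4128905 - y(H(16), -2169) = 4128905 - (8709 + 22*(-2169))/(11*(263 - 2169)) = 4128905 - (8709 - 47718)/(11*(-1906)) = 4128905 - (-1)*(-39009)/(11*1906) = 4128905 - 1*39009/20966 = 4128905 - 39009/20966 = 86566583221/20966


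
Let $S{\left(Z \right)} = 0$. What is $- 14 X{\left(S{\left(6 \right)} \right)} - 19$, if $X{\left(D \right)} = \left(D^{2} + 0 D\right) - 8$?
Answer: $93$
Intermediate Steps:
$X{\left(D \right)} = -8 + D^{2}$ ($X{\left(D \right)} = \left(D^{2} + 0\right) - 8 = D^{2} - 8 = -8 + D^{2}$)
$- 14 X{\left(S{\left(6 \right)} \right)} - 19 = - 14 \left(-8 + 0^{2}\right) - 19 = - 14 \left(-8 + 0\right) - 19 = \left(-14\right) \left(-8\right) - 19 = 112 - 19 = 93$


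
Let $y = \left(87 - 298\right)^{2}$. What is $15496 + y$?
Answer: $60017$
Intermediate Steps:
$y = 44521$ ($y = \left(87 - 298\right)^{2} = \left(-211\right)^{2} = 44521$)
$15496 + y = 15496 + 44521 = 60017$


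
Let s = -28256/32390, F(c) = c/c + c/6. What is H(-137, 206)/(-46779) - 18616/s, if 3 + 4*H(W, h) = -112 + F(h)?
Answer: 10577414616647/495670284 ≈ 21340.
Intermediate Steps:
F(c) = 1 + c/6 (F(c) = 1 + c*(⅙) = 1 + c/6)
s = -14128/16195 (s = -28256*1/32390 = -14128/16195 ≈ -0.87237)
H(W, h) = -57/2 + h/24 (H(W, h) = -¾ + (-112 + (1 + h/6))/4 = -¾ + (-111 + h/6)/4 = -¾ + (-111/4 + h/24) = -57/2 + h/24)
H(-137, 206)/(-46779) - 18616/s = (-57/2 + (1/24)*206)/(-46779) - 18616/(-14128/16195) = (-57/2 + 103/12)*(-1/46779) - 18616*(-16195/14128) = -239/12*(-1/46779) + 37685765/1766 = 239/561348 + 37685765/1766 = 10577414616647/495670284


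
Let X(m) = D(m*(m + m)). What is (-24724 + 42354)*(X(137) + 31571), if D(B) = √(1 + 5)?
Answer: 556596730 + 17630*√6 ≈ 5.5664e+8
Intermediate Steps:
D(B) = √6
X(m) = √6
(-24724 + 42354)*(X(137) + 31571) = (-24724 + 42354)*(√6 + 31571) = 17630*(31571 + √6) = 556596730 + 17630*√6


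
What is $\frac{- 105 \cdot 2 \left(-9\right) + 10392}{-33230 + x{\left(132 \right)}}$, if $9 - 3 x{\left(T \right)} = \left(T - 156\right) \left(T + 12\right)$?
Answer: $- \frac{12282}{32075} \approx -0.38292$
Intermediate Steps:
$x{\left(T \right)} = 3 - \frac{\left(-156 + T\right) \left(12 + T\right)}{3}$ ($x{\left(T \right)} = 3 - \frac{\left(T - 156\right) \left(T + 12\right)}{3} = 3 - \frac{\left(-156 + T\right) \left(12 + T\right)}{3}$)
$\frac{- 105 \cdot 2 \left(-9\right) + 10392}{-33230 + x{\left(132 \right)}} = \frac{- 105 \cdot 2 \left(-9\right) + 10392}{-33230 + \left(627 + 48 \cdot 132 - \frac{132^{2}}{3}\right)} = \frac{\left(-105\right) \left(-18\right) + 10392}{-33230 + \left(627 + 6336 - 5808\right)} = \frac{1890 + 10392}{-33230 + \left(627 + 6336 - 5808\right)} = \frac{12282}{-33230 + 1155} = \frac{12282}{-32075} = 12282 \left(- \frac{1}{32075}\right) = - \frac{12282}{32075}$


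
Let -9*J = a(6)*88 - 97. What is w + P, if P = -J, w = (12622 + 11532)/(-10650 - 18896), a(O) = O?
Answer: 6258470/132957 ≈ 47.071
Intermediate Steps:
J = -431/9 (J = -(6*88 - 97)/9 = -(528 - 97)/9 = -⅑*431 = -431/9 ≈ -47.889)
w = -12077/14773 (w = 24154/(-29546) = 24154*(-1/29546) = -12077/14773 ≈ -0.81750)
P = 431/9 (P = -1*(-431/9) = 431/9 ≈ 47.889)
w + P = -12077/14773 + 431/9 = 6258470/132957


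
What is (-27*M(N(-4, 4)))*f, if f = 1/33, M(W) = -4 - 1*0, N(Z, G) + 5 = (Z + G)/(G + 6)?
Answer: 36/11 ≈ 3.2727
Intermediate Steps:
N(Z, G) = -5 + (G + Z)/(6 + G) (N(Z, G) = -5 + (Z + G)/(G + 6) = -5 + (G + Z)/(6 + G))
M(W) = -4 (M(W) = -4 + 0 = -4)
f = 1/33 ≈ 0.030303
(-27*M(N(-4, 4)))*f = -27*(-4)*(1/33) = 108*(1/33) = 36/11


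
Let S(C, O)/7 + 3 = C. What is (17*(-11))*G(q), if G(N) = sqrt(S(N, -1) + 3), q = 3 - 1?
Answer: -374*I ≈ -374.0*I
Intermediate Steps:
S(C, O) = -21 + 7*C
q = 2
G(N) = sqrt(-18 + 7*N) (G(N) = sqrt((-21 + 7*N) + 3) = sqrt(-18 + 7*N))
(17*(-11))*G(q) = (17*(-11))*sqrt(-18 + 7*2) = -187*sqrt(-18 + 14) = -374*I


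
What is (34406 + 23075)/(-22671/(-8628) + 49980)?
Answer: 165315356/143750037 ≈ 1.1500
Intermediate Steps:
(34406 + 23075)/(-22671/(-8628) + 49980) = 57481/(-22671*(-1/8628) + 49980) = 57481/(7557/2876 + 49980) = 57481/(143750037/2876) = 57481*(2876/143750037) = 165315356/143750037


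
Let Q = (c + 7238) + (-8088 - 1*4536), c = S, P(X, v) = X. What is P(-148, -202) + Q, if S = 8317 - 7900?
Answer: -5117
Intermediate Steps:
S = 417
c = 417
Q = -4969 (Q = (417 + 7238) + (-8088 - 1*4536) = 7655 + (-8088 - 4536) = 7655 - 12624 = -4969)
P(-148, -202) + Q = -148 - 4969 = -5117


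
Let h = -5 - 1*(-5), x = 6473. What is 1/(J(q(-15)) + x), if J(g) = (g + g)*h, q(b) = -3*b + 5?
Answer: 1/6473 ≈ 0.00015449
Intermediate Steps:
q(b) = 5 - 3*b
h = 0 (h = -5 + 5 = 0)
J(g) = 0 (J(g) = (g + g)*0 = (2*g)*0 = 0)
1/(J(q(-15)) + x) = 1/(0 + 6473) = 1/6473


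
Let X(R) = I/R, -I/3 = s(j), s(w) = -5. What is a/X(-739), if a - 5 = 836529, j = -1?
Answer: -618198626/15 ≈ -4.1213e+7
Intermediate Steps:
a = 836534 (a = 5 + 836529 = 836534)
I = 15 (I = -3*(-5) = 15)
X(R) = 15/R
a/X(-739) = 836534/((15/(-739))) = 836534/((15*(-1/739))) = 836534/(-15/739) = 836534*(-739/15) = -618198626/15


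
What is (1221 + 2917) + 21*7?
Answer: 4285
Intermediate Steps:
(1221 + 2917) + 21*7 = 4138 + 147 = 4285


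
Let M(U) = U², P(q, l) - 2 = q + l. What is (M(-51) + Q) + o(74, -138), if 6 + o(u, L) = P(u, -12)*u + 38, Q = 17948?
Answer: 25317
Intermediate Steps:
P(q, l) = 2 + l + q (P(q, l) = 2 + (q + l) = 2 + (l + q) = 2 + l + q)
o(u, L) = 32 + u*(-10 + u) (o(u, L) = -6 + ((2 - 12 + u)*u + 38) = -6 + ((-10 + u)*u + 38) = -6 + (u*(-10 + u) + 38) = -6 + (38 + u*(-10 + u)) = 32 + u*(-10 + u))
(M(-51) + Q) + o(74, -138) = ((-51)² + 17948) + (32 + 74*(-10 + 74)) = (2601 + 17948) + (32 + 74*64) = 20549 + (32 + 4736) = 20549 + 4768 = 25317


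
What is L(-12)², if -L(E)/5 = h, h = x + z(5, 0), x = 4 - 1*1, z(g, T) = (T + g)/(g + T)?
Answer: 400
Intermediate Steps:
z(g, T) = 1 (z(g, T) = (T + g)/(T + g) = 1)
x = 3 (x = 4 - 1 = 3)
h = 4 (h = 3 + 1 = 4)
L(E) = -20 (L(E) = -5*4 = -20)
L(-12)² = (-20)² = 400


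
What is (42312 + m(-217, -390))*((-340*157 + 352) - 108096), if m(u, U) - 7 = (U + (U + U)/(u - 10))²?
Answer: -1592020847474124/51529 ≈ -3.0896e+10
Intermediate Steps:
m(u, U) = 7 + (U + 2*U/(-10 + u))² (m(u, U) = 7 + (U + (U + U)/(u - 10))² = 7 + (U + (2*U)/(-10 + u))² = 7 + (U + 2*U/(-10 + u))²)
(42312 + m(-217, -390))*((-340*157 + 352) - 108096) = (42312 + (7 + (-390)²*(-8 - 217)²/(-10 - 217)²))*((-340*157 + 352) - 108096) = (42312 + (7 + 152100*(-225)²/(-227)²))*((-53380 + 352) - 108096) = (42312 + (7 + 152100*(1/51529)*50625))*(-53028 - 108096) = (42312 + (7 + 7700062500/51529))*(-161124) = (42312 + 7700423203/51529)*(-161124) = (9880718251/51529)*(-161124) = -1592020847474124/51529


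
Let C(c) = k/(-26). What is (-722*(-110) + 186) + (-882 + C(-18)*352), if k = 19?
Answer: 1020068/13 ≈ 78467.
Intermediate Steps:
C(c) = -19/26 (C(c) = 19/(-26) = 19*(-1/26) = -19/26)
(-722*(-110) + 186) + (-882 + C(-18)*352) = (-722*(-110) + 186) + (-882 - 19/26*352) = (79420 + 186) + (-882 - 3344/13) = 79606 - 14810/13 = 1020068/13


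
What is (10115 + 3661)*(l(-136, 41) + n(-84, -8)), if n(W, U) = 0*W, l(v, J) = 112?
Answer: 1542912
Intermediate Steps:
n(W, U) = 0
(10115 + 3661)*(l(-136, 41) + n(-84, -8)) = (10115 + 3661)*(112 + 0) = 13776*112 = 1542912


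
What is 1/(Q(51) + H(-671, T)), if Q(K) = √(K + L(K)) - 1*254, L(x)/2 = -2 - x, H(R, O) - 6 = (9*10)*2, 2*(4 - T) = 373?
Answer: -68/4679 - I*√55/4679 ≈ -0.014533 - 0.001585*I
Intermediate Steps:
T = -365/2 (T = 4 - ½*373 = 4 - 373/2 = -365/2 ≈ -182.50)
H(R, O) = 186 (H(R, O) = 6 + (9*10)*2 = 6 + 90*2 = 6 + 180 = 186)
L(x) = -4 - 2*x (L(x) = 2*(-2 - x) = -4 - 2*x)
Q(K) = -254 + √(-4 - K) (Q(K) = √(K + (-4 - 2*K)) - 1*254 = √(-4 - K) - 254 = -254 + √(-4 - K))
1/(Q(51) + H(-671, T)) = 1/((-254 + √(-4 - 1*51)) + 186) = 1/((-254 + √(-4 - 51)) + 186) = 1/((-254 + √(-55)) + 186) = 1/((-254 + I*√55) + 186) = 1/(-68 + I*√55)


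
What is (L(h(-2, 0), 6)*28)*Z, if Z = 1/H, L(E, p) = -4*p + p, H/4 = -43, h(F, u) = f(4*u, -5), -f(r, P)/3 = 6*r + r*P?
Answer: 126/43 ≈ 2.9302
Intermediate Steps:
f(r, P) = -18*r - 3*P*r (f(r, P) = -3*(6*r + r*P) = -3*(6*r + P*r) = -18*r - 3*P*r)
h(F, u) = -12*u (h(F, u) = -3*4*u*(6 - 5) = -3*4*u*1 = -12*u)
H = -172 (H = 4*(-43) = -172)
L(E, p) = -3*p
Z = -1/172 (Z = 1/(-172) = -1/172 ≈ -0.0058140)
(L(h(-2, 0), 6)*28)*Z = (-3*6*28)*(-1/172) = -18*28*(-1/172) = -504*(-1/172) = 126/43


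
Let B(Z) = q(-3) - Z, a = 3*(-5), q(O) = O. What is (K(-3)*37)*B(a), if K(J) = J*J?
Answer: 3996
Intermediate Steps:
K(J) = J²
a = -15
B(Z) = -3 - Z
(K(-3)*37)*B(a) = ((-3)²*37)*(-3 - 1*(-15)) = (9*37)*(-3 + 15) = 333*12 = 3996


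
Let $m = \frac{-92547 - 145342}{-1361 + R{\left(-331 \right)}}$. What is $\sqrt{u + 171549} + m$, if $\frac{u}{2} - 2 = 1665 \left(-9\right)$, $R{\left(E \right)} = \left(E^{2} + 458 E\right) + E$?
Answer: $\frac{237889}{43729} + \sqrt{141583} \approx 381.72$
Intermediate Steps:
$R{\left(E \right)} = E^{2} + 459 E$
$u = -29966$ ($u = 4 + 2 \cdot 1665 \left(-9\right) = 4 + 2 \left(-14985\right) = 4 - 29970 = -29966$)
$m = \frac{237889}{43729}$ ($m = \frac{-92547 - 145342}{-1361 - 331 \left(459 - 331\right)} = - \frac{237889}{-1361 - 42368} = - \frac{237889}{-43729} = \left(-237889\right) \left(- \frac{1}{43729}\right) = \frac{237889}{43729} \approx 5.4401$)
$\sqrt{u + 171549} + m = \sqrt{-29966 + 171549} + \frac{237889}{43729} = \sqrt{141583} + \frac{237889}{43729} = \frac{237889}{43729} + \sqrt{141583}$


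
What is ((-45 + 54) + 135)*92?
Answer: 13248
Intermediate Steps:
((-45 + 54) + 135)*92 = (9 + 135)*92 = 144*92 = 13248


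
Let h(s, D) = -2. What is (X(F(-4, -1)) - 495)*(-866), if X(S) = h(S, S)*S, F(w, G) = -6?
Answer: 418278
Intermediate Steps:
X(S) = -2*S
(X(F(-4, -1)) - 495)*(-866) = (-2*(-6) - 495)*(-866) = (12 - 495)*(-866) = -483*(-866) = 418278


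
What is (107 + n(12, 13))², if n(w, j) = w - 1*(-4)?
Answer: 15129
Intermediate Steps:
n(w, j) = 4 + w (n(w, j) = w + 4 = 4 + w)
(107 + n(12, 13))² = (107 + (4 + 12))² = (107 + 16)² = 123² = 15129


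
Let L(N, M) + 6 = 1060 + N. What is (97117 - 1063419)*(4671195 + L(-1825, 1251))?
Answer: -4513040052048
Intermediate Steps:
L(N, M) = 1054 + N (L(N, M) = -6 + (1060 + N) = 1054 + N)
(97117 - 1063419)*(4671195 + L(-1825, 1251)) = (97117 - 1063419)*(4671195 + (1054 - 1825)) = -966302*(4671195 - 771) = -966302*4670424 = -4513040052048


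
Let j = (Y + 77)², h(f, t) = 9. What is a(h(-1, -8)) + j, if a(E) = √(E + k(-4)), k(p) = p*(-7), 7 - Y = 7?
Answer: 5929 + √37 ≈ 5935.1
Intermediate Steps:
Y = 0 (Y = 7 - 1*7 = 7 - 7 = 0)
k(p) = -7*p
a(E) = √(28 + E) (a(E) = √(E - 7*(-4)) = √(E + 28) = √(28 + E))
j = 5929 (j = (0 + 77)² = 77² = 5929)
a(h(-1, -8)) + j = √(28 + 9) + 5929 = √37 + 5929 = 5929 + √37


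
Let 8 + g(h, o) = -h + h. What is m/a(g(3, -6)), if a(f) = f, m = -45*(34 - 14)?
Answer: 225/2 ≈ 112.50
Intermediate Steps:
g(h, o) = -8 (g(h, o) = -8 + (-h + h) = -8 + 0 = -8)
m = -900 (m = -45*20 = -900)
m/a(g(3, -6)) = -900/(-8) = -900*(-⅛) = 225/2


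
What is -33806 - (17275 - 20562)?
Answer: -30519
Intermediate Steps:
-33806 - (17275 - 20562) = -33806 - 1*(-3287) = -33806 + 3287 = -30519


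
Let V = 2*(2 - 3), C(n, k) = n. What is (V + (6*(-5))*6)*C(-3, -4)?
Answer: 546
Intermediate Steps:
V = -2 (V = 2*(-1) = -2)
(V + (6*(-5))*6)*C(-3, -4) = (-2 + (6*(-5))*6)*(-3) = (-2 - 30*6)*(-3) = (-2 - 180)*(-3) = -182*(-3) = 546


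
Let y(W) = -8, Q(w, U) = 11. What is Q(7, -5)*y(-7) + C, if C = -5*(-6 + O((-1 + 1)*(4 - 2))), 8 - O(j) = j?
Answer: -98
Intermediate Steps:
O(j) = 8 - j
C = -10 (C = -5*(-6 + (8 - (-1 + 1)*(4 - 2))) = -5*(-6 + (8 - 0*2)) = -5*(-6 + (8 - 1*0)) = -5*(-6 + (8 + 0)) = -5*(-6 + 8) = -5*2 = -10)
Q(7, -5)*y(-7) + C = 11*(-8) - 10 = -88 - 10 = -98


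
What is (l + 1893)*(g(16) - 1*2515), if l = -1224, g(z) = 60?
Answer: -1642395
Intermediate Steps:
(l + 1893)*(g(16) - 1*2515) = (-1224 + 1893)*(60 - 1*2515) = 669*(60 - 2515) = 669*(-2455) = -1642395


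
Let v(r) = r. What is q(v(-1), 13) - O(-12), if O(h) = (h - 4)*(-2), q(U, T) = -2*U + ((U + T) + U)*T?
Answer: 113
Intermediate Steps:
q(U, T) = -2*U + T*(T + 2*U) (q(U, T) = -2*U + ((T + U) + U)*T = -2*U + (T + 2*U)*T = -2*U + T*(T + 2*U))
O(h) = 8 - 2*h (O(h) = (-4 + h)*(-2) = 8 - 2*h)
q(v(-1), 13) - O(-12) = (13**2 - 2*(-1) + 2*13*(-1)) - (8 - 2*(-12)) = (169 + 2 - 26) - (8 + 24) = 145 - 1*32 = 145 - 32 = 113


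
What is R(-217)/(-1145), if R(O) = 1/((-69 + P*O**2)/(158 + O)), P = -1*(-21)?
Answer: 59/1132176000 ≈ 5.2112e-8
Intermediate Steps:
P = 21
R(O) = (158 + O)/(-69 + 21*O**2) (R(O) = 1/((-69 + 21*O**2)/(158 + O)) = (158 + O)/(-69 + 21*O**2))
R(-217)/(-1145) = ((158 - 217)/(3*(-23 + 7*(-217)**2)))/(-1145) = ((1/3)*(-59)/(-23 + 7*47089))*(-1/1145) = ((1/3)*(-59)/(-23 + 329623))*(-1/1145) = ((1/3)*(-59)/329600)*(-1/1145) = ((1/3)*(1/329600)*(-59))*(-1/1145) = -59/988800*(-1/1145) = 59/1132176000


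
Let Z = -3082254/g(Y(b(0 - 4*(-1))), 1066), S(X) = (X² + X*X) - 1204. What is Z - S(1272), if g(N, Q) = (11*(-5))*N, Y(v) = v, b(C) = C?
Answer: -354282913/110 ≈ -3.2208e+6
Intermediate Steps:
S(X) = -1204 + 2*X² (S(X) = (X² + X²) - 1204 = 2*X² - 1204 = -1204 + 2*X²)
g(N, Q) = -55*N
Z = 1541127/110 (Z = -3082254*(-1/(55*(0 - 4*(-1)))) = -3082254*(-1/(55*(0 + 4))) = -3082254/((-55*4)) = -3082254/(-220) = -3082254*(-1/220) = 1541127/110 ≈ 14010.)
Z - S(1272) = 1541127/110 - (-1204 + 2*1272²) = 1541127/110 - (-1204 + 2*1617984) = 1541127/110 - (-1204 + 3235968) = 1541127/110 - 1*3234764 = 1541127/110 - 3234764 = -354282913/110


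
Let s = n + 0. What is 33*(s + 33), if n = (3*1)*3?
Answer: 1386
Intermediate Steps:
n = 9 (n = 3*3 = 9)
s = 9 (s = 9 + 0 = 9)
33*(s + 33) = 33*(9 + 33) = 33*42 = 1386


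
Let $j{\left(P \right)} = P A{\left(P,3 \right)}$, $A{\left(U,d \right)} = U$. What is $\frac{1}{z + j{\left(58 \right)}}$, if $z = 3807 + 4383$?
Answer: $\frac{1}{11554} \approx 8.655 \cdot 10^{-5}$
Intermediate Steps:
$j{\left(P \right)} = P^{2}$ ($j{\left(P \right)} = P P = P^{2}$)
$z = 8190$
$\frac{1}{z + j{\left(58 \right)}} = \frac{1}{8190 + 58^{2}} = \frac{1}{8190 + 3364} = \frac{1}{11554}$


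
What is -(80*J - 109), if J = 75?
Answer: -5891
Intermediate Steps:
-(80*J - 109) = -(80*75 - 109) = -(6000 - 109) = -1*5891 = -5891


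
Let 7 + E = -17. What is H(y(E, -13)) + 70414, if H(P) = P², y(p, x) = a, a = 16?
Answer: 70670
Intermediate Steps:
E = -24 (E = -7 - 17 = -24)
y(p, x) = 16
H(y(E, -13)) + 70414 = 16² + 70414 = 256 + 70414 = 70670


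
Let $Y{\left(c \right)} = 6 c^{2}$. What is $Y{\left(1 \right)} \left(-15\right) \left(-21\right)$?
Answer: $1890$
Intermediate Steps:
$Y{\left(1 \right)} \left(-15\right) \left(-21\right) = 6 \cdot 1^{2} \left(-15\right) \left(-21\right) = 6 \cdot 1 \left(-15\right) \left(-21\right) = 6 \left(-15\right) \left(-21\right) = \left(-90\right) \left(-21\right) = 1890$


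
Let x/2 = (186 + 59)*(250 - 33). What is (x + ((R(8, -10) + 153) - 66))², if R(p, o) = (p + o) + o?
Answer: 11322024025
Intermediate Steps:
x = 106330 (x = 2*((186 + 59)*(250 - 33)) = 2*(245*217) = 2*53165 = 106330)
R(p, o) = p + 2*o (R(p, o) = (o + p) + o = p + 2*o)
(x + ((R(8, -10) + 153) - 66))² = (106330 + (((8 + 2*(-10)) + 153) - 66))² = (106330 + (((8 - 20) + 153) - 66))² = (106330 + ((-12 + 153) - 66))² = (106330 + (141 - 66))² = (106330 + 75)² = 106405² = 11322024025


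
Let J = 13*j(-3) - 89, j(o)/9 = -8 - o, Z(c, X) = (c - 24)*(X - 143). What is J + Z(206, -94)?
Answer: -43808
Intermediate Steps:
Z(c, X) = (-143 + X)*(-24 + c) (Z(c, X) = (-24 + c)*(-143 + X) = (-143 + X)*(-24 + c))
j(o) = -72 - 9*o (j(o) = 9*(-8 - o) = -72 - 9*o)
J = -674 (J = 13*(-72 - 9*(-3)) - 89 = 13*(-72 + 27) - 89 = 13*(-45) - 89 = -585 - 89 = -674)
J + Z(206, -94) = -674 + (3432 - 143*206 - 24*(-94) - 94*206) = -674 + (3432 - 29458 + 2256 - 19364) = -674 - 43134 = -43808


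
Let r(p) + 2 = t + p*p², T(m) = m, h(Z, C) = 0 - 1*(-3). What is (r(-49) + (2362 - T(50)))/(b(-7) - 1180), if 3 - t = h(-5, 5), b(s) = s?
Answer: 115339/1187 ≈ 97.168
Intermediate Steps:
h(Z, C) = 3 (h(Z, C) = 0 + 3 = 3)
t = 0 (t = 3 - 1*3 = 3 - 3 = 0)
r(p) = -2 + p³ (r(p) = -2 + (0 + p*p²) = -2 + (0 + p³) = -2 + p³)
(r(-49) + (2362 - T(50)))/(b(-7) - 1180) = ((-2 + (-49)³) + (2362 - 1*50))/(-7 - 1180) = ((-2 - 117649) + (2362 - 50))/(-1187) = (-117651 + 2312)*(-1/1187) = -115339*(-1/1187) = 115339/1187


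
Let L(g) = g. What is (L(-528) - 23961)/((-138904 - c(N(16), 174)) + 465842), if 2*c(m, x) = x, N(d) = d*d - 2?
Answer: -24489/326851 ≈ -0.074924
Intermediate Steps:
N(d) = -2 + d² (N(d) = d² - 2 = -2 + d²)
c(m, x) = x/2
(L(-528) - 23961)/((-138904 - c(N(16), 174)) + 465842) = (-528 - 23961)/((-138904 - 174/2) + 465842) = -24489/((-138904 - 1*87) + 465842) = -24489/((-138904 - 87) + 465842) = -24489/(-138991 + 465842) = -24489/326851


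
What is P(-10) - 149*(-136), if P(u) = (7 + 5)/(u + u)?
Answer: 101317/5 ≈ 20263.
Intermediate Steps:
P(u) = 6/u (P(u) = 12/((2*u)) = 12*(1/(2*u)) = 6/u)
P(-10) - 149*(-136) = 6/(-10) - 149*(-136) = 6*(-⅒) + 20264 = -⅗ + 20264 = 101317/5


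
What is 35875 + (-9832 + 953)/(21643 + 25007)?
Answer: 1673559871/46650 ≈ 35875.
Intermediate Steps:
35875 + (-9832 + 953)/(21643 + 25007) = 35875 - 8879/46650 = 1673559871/46650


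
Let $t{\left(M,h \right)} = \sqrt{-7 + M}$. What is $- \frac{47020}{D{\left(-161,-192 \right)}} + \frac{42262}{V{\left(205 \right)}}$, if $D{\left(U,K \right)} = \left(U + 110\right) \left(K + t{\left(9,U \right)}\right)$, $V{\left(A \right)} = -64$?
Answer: $- \frac{6669061317}{10026464} - \frac{23510 \sqrt{2}}{939981} \approx -665.18$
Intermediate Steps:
$D{\left(U,K \right)} = \left(110 + U\right) \left(K + \sqrt{2}\right)$ ($D{\left(U,K \right)} = \left(U + 110\right) \left(K + \sqrt{-7 + 9}\right) = \left(110 + U\right) \left(K + \sqrt{2}\right)$)
$- \frac{47020}{D{\left(-161,-192 \right)}} + \frac{42262}{V{\left(205 \right)}} = - \frac{47020}{110 \left(-192\right) + 110 \sqrt{2} - -30912 - 161 \sqrt{2}} + \frac{42262}{-64} = - \frac{47020}{-21120 + 110 \sqrt{2} + 30912 - 161 \sqrt{2}} + 42262 \left(- \frac{1}{64}\right) = - \frac{47020}{9792 - 51 \sqrt{2}} - \frac{21131}{32} = - \frac{21131}{32} - \frac{47020}{9792 - 51 \sqrt{2}}$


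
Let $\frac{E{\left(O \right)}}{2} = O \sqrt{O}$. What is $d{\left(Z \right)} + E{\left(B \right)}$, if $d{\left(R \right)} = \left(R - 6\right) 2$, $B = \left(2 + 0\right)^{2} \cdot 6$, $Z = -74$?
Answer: $-160 + 96 \sqrt{6} \approx 75.151$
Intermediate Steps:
$B = 24$ ($B = 2^{2} \cdot 6 = 4 \cdot 6 = 24$)
$d{\left(R \right)} = -12 + 2 R$ ($d{\left(R \right)} = \left(-6 + R\right) 2 = -12 + 2 R$)
$E{\left(O \right)} = 2 O^{\frac{3}{2}}$ ($E{\left(O \right)} = 2 O \sqrt{O} = 2 O^{\frac{3}{2}}$)
$d{\left(Z \right)} + E{\left(B \right)} = \left(-12 + 2 \left(-74\right)\right) + 2 \cdot 24^{\frac{3}{2}} = \left(-12 - 148\right) + 2 \cdot 48 \sqrt{6} = -160 + 96 \sqrt{6}$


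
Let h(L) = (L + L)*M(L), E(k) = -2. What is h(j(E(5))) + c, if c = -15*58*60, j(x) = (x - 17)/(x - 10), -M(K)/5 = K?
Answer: -3760205/72 ≈ -52225.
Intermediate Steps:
M(K) = -5*K
j(x) = (-17 + x)/(-10 + x)
c = -52200 (c = -870*60 = -52200)
h(L) = -10*L**2 (h(L) = (L + L)*(-5*L) = (2*L)*(-5*L) = -10*L**2)
h(j(E(5))) + c = -10*(-17 - 2)**2/(-10 - 2)**2 - 52200 = -10*(-19/(-12))**2 - 52200 = -10*(-1/12*(-19))**2 - 52200 = -10*(19/12)**2 - 52200 = -10*361/144 - 52200 = -1805/72 - 52200 = -3760205/72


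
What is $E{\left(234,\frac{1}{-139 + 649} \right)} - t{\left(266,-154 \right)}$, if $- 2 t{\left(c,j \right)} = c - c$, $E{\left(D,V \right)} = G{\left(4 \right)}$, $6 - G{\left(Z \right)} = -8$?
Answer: $14$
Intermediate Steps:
$G{\left(Z \right)} = 14$ ($G{\left(Z \right)} = 6 - -8 = 6 + 8 = 14$)
$E{\left(D,V \right)} = 14$
$t{\left(c,j \right)} = 0$ ($t{\left(c,j \right)} = - \frac{c - c}{2} = \left(- \frac{1}{2}\right) 0 = 0$)
$E{\left(234,\frac{1}{-139 + 649} \right)} - t{\left(266,-154 \right)} = 14 - 0 = 14 + 0 = 14$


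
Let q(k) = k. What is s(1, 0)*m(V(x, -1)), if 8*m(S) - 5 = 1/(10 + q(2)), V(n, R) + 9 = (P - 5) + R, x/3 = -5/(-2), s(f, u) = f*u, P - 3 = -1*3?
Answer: 0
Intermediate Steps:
P = 0 (P = 3 - 1*3 = 3 - 3 = 0)
x = 15/2 (x = 3*(-5/(-2)) = 3*(-5*(-1/2)) = 3*(5/2) = 15/2 ≈ 7.5000)
V(n, R) = -14 + R (V(n, R) = -9 + ((0 - 5) + R) = -9 + (-5 + R) = -14 + R)
m(S) = 61/96 (m(S) = 5/8 + 1/(8*(10 + 2)) = 5/8 + (1/8)/12 = 5/8 + (1/8)*(1/12) = 5/8 + 1/96 = 61/96)
s(1, 0)*m(V(x, -1)) = (1*0)*(61/96) = 0*(61/96) = 0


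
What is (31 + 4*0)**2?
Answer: 961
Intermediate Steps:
(31 + 4*0)**2 = (31 + 0)**2 = 31**2 = 961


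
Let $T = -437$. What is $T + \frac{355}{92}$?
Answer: $- \frac{39849}{92} \approx -433.14$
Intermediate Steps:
$T + \frac{355}{92} = -437 + \frac{355}{92} = - \frac{39849}{92}$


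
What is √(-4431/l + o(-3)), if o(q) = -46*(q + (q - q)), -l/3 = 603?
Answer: √5674297/201 ≈ 11.851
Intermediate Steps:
l = -1809 (l = -3*603 = -1809)
o(q) = -46*q (o(q) = -46*(q + 0) = -46*q)
√(-4431/l + o(-3)) = √(-4431/(-1809) - 46*(-3)) = √(-4431*(-1/1809) + 138) = √(1477/603 + 138) = √(84691/603) = √5674297/201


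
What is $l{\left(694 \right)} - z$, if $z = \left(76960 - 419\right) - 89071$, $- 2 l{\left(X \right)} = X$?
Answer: $12183$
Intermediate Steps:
$l{\left(X \right)} = - \frac{X}{2}$
$z = -12530$ ($z = 76541 - 89071 = -12530$)
$l{\left(694 \right)} - z = \left(- \frac{1}{2}\right) 694 - -12530 = -347 + 12530 = 12183$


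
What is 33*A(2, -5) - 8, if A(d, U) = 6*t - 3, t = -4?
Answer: -899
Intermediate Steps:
A(d, U) = -27 (A(d, U) = 6*(-4) - 3 = -24 - 3 = -27)
33*A(2, -5) - 8 = 33*(-27) - 8 = -891 - 8 = -899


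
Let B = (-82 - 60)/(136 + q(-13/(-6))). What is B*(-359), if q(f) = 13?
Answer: 50978/149 ≈ 342.13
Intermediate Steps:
B = -142/149 (B = (-82 - 60)/(136 + 13) = -142/149 ≈ -0.95302)
B*(-359) = -142/149*(-359) = 50978/149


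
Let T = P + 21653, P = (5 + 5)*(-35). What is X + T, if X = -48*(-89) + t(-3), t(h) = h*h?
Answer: 25584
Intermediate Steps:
t(h) = h²
P = -350 (P = 10*(-35) = -350)
T = 21303 (T = -350 + 21653 = 21303)
X = 4281 (X = -48*(-89) + (-3)² = 4272 + 9 = 4281)
X + T = 4281 + 21303 = 25584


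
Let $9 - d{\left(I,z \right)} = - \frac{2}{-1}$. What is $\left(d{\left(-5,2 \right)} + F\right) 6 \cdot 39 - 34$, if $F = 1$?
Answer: $1838$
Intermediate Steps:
$d{\left(I,z \right)} = 7$ ($d{\left(I,z \right)} = 9 - - \frac{2}{-1} = 9 - \left(-2\right) \left(-1\right) = 9 - 2 = 7$)
$\left(d{\left(-5,2 \right)} + F\right) 6 \cdot 39 - 34 = \left(7 + 1\right) 6 \cdot 39 - 34 = 8 \cdot 6 \cdot 39 - 34 = 48 \cdot 39 - 34 = 1872 - 34 = 1838$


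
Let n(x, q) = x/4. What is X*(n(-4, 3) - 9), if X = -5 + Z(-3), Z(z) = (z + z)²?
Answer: -310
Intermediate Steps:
Z(z) = 4*z² (Z(z) = (2*z)² = 4*z²)
n(x, q) = x/4 (n(x, q) = x*(¼) = x/4)
X = 31 (X = -5 + 4*(-3)² = -5 + 4*9 = -5 + 36 = 31)
X*(n(-4, 3) - 9) = 31*((¼)*(-4) - 9) = 31*(-1 - 9) = 31*(-10) = -310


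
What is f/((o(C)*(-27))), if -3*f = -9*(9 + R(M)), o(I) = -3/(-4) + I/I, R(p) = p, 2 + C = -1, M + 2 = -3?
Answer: -16/63 ≈ -0.25397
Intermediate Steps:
M = -5 (M = -2 - 3 = -5)
C = -3 (C = -2 - 1 = -3)
o(I) = 7/4 (o(I) = -3*(-¼) + 1 = ¾ + 1 = 7/4)
f = 12 (f = -(-3)*(9 - 5) = -(-3)*4 = -⅓*(-36) = 12)
f/((o(C)*(-27))) = 12/(((7/4)*(-27))) = 12/(-189/4) = 12*(-4/189) = -16/63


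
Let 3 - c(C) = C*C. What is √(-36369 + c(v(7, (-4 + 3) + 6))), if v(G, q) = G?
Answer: I*√36415 ≈ 190.83*I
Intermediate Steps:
c(C) = 3 - C² (c(C) = 3 - C*C = 3 - C²)
√(-36369 + c(v(7, (-4 + 3) + 6))) = √(-36369 + (3 - 1*7²)) = √(-36369 + (3 - 1*49)) = √(-36369 + (3 - 49)) = √(-36369 - 46) = √(-36415) = I*√36415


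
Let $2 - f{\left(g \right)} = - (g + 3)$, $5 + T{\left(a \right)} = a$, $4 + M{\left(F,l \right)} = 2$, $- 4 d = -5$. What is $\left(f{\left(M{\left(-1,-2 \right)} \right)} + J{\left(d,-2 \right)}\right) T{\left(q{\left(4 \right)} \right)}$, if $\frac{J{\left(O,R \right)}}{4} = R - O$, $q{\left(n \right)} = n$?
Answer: $10$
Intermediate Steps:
$d = \frac{5}{4}$ ($d = \left(- \frac{1}{4}\right) \left(-5\right) = \frac{5}{4} \approx 1.25$)
$J{\left(O,R \right)} = - 4 O + 4 R$ ($J{\left(O,R \right)} = 4 \left(R - O\right) = - 4 O + 4 R$)
$M{\left(F,l \right)} = -2$ ($M{\left(F,l \right)} = -4 + 2 = -2$)
$T{\left(a \right)} = -5 + a$
$f{\left(g \right)} = 5 + g$ ($f{\left(g \right)} = 2 - - (g + 3) = 2 - - (3 + g) = 2 - \left(-3 - g\right) = 2 + \left(3 + g\right) = 5 + g$)
$\left(f{\left(M{\left(-1,-2 \right)} \right)} + J{\left(d,-2 \right)}\right) T{\left(q{\left(4 \right)} \right)} = \left(\left(5 - 2\right) + \left(\left(-4\right) \frac{5}{4} + 4 \left(-2\right)\right)\right) \left(-5 + 4\right) = \left(3 - 13\right) \left(-1\right) = \left(-10\right) \left(-1\right) = 10$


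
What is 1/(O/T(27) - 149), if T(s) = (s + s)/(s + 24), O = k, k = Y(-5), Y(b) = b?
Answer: -18/2767 ≈ -0.0065052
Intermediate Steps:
k = -5
O = -5
T(s) = 2*s/(24 + s) (T(s) = (2*s)/(24 + s) = 2*s/(24 + s))
1/(O/T(27) - 149) = 1/(-5/(2*27/(24 + 27)) - 149) = 1/(-5/(2*27/51) - 149) = 1/(-5/(2*27*(1/51)) - 149) = 1/(-5/18/17 - 149) = 1/(-5*17/18 - 149) = 1/(-85/18 - 149) = 1/(-2767/18) = -18/2767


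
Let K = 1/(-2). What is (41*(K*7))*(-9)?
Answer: 2583/2 ≈ 1291.5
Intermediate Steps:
K = -½ ≈ -0.50000
(41*(K*7))*(-9) = (41*(-½*7))*(-9) = (41*(-7/2))*(-9) = -287/2*(-9) = 2583/2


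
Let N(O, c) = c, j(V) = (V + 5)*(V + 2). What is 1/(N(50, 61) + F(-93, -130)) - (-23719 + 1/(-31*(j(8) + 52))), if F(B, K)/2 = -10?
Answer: 5486732201/231322 ≈ 23719.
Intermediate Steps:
j(V) = (2 + V)*(5 + V) (j(V) = (5 + V)*(2 + V) = (2 + V)*(5 + V))
F(B, K) = -20 (F(B, K) = 2*(-10) = -20)
1/(N(50, 61) + F(-93, -130)) - (-23719 + 1/(-31*(j(8) + 52))) = 1/(61 - 20) - (-23719 + 1/(-31*((10 + 8² + 7*8) + 52))) = 1/41 - (-23719 + 1/(-31*((10 + 64 + 56) + 52))) = 1/41 - (-23719 + 1/(-31*(130 + 52))) = 1/41 - (-23719 + 1/(-31*182)) = 1/41 - (-23719 + 1/(-5642)) = 1/41 - (-23719 - 1/5642) = 1/41 - 1*(-133822599/5642) = 1/41 + 133822599/5642 = 5486732201/231322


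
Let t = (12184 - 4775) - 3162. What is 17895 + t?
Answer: 22142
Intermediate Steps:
t = 4247 (t = 7409 - 3162 = 4247)
17895 + t = 17895 + 4247 = 22142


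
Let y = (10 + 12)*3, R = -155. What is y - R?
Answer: 221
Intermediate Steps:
y = 66 (y = 22*3 = 66)
y - R = 66 - 1*(-155) = 66 + 155 = 221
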